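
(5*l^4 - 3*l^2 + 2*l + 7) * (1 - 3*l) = -15*l^5 + 5*l^4 + 9*l^3 - 9*l^2 - 19*l + 7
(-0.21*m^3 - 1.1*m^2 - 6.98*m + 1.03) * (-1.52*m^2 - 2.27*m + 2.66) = 0.3192*m^5 + 2.1487*m^4 + 12.548*m^3 + 11.353*m^2 - 20.9049*m + 2.7398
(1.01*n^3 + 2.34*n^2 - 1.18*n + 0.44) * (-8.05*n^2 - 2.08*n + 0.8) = -8.1305*n^5 - 20.9378*n^4 + 5.4398*n^3 + 0.784399999999999*n^2 - 1.8592*n + 0.352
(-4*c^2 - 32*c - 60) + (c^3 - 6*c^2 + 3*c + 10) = c^3 - 10*c^2 - 29*c - 50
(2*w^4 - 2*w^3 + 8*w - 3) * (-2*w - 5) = -4*w^5 - 6*w^4 + 10*w^3 - 16*w^2 - 34*w + 15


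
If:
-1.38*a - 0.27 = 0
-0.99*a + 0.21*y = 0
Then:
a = -0.20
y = -0.92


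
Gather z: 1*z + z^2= z^2 + z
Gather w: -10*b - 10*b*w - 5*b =-10*b*w - 15*b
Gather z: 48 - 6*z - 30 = 18 - 6*z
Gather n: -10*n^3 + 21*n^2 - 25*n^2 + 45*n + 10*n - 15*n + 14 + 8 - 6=-10*n^3 - 4*n^2 + 40*n + 16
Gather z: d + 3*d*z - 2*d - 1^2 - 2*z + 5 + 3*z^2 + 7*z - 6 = -d + 3*z^2 + z*(3*d + 5) - 2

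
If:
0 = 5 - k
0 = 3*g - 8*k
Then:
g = 40/3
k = 5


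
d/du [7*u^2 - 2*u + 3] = 14*u - 2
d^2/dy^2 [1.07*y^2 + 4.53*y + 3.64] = 2.14000000000000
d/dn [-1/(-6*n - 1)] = -6/(6*n + 1)^2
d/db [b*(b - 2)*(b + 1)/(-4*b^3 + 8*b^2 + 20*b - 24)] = (b^4 + 6*b^3 - 19*b^2 + 12*b + 12)/(4*(b^6 - 4*b^5 - 6*b^4 + 32*b^3 + b^2 - 60*b + 36))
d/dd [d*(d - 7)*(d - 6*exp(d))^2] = (d - 6*exp(d))*(-2*d*(d - 7)*(6*exp(d) - 1) + d*(d - 6*exp(d)) + (d - 7)*(d - 6*exp(d)))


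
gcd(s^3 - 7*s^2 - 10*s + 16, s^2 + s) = 1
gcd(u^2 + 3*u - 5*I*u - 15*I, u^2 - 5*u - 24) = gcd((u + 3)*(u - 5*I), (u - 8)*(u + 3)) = u + 3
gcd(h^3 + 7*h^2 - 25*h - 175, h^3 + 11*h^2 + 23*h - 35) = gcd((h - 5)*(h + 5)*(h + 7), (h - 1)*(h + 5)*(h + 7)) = h^2 + 12*h + 35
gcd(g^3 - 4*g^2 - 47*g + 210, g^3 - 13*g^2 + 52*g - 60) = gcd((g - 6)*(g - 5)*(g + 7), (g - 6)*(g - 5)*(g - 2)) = g^2 - 11*g + 30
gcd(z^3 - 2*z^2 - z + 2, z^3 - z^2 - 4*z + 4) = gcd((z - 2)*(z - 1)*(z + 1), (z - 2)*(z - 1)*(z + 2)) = z^2 - 3*z + 2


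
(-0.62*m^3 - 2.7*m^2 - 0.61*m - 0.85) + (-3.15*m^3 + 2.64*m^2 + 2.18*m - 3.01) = -3.77*m^3 - 0.0600000000000001*m^2 + 1.57*m - 3.86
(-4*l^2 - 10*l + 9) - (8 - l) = -4*l^2 - 9*l + 1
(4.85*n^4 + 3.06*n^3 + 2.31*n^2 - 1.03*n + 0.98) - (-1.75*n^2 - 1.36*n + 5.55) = 4.85*n^4 + 3.06*n^3 + 4.06*n^2 + 0.33*n - 4.57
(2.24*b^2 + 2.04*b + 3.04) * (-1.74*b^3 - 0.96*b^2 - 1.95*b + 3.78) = -3.8976*b^5 - 5.7*b^4 - 11.616*b^3 + 1.5708*b^2 + 1.7832*b + 11.4912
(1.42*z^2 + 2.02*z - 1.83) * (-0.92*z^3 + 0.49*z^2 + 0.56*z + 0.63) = -1.3064*z^5 - 1.1626*z^4 + 3.4686*z^3 + 1.1291*z^2 + 0.2478*z - 1.1529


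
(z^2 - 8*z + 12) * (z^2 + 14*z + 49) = z^4 + 6*z^3 - 51*z^2 - 224*z + 588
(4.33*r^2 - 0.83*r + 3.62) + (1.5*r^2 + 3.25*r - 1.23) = 5.83*r^2 + 2.42*r + 2.39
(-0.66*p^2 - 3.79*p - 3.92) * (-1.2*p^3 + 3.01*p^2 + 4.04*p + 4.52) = 0.792*p^5 + 2.5614*p^4 - 9.3703*p^3 - 30.094*p^2 - 32.9676*p - 17.7184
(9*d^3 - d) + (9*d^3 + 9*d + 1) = 18*d^3 + 8*d + 1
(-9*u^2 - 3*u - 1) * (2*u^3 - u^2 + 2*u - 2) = -18*u^5 + 3*u^4 - 17*u^3 + 13*u^2 + 4*u + 2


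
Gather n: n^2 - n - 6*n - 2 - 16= n^2 - 7*n - 18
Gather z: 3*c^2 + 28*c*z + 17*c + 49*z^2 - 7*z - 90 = 3*c^2 + 17*c + 49*z^2 + z*(28*c - 7) - 90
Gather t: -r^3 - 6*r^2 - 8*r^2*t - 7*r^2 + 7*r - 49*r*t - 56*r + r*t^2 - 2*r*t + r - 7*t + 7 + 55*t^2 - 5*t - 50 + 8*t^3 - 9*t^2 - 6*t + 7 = -r^3 - 13*r^2 - 48*r + 8*t^3 + t^2*(r + 46) + t*(-8*r^2 - 51*r - 18) - 36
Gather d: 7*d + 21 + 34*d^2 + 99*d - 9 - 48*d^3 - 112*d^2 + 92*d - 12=-48*d^3 - 78*d^2 + 198*d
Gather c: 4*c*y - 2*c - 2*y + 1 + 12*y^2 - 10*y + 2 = c*(4*y - 2) + 12*y^2 - 12*y + 3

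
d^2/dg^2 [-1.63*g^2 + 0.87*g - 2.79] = -3.26000000000000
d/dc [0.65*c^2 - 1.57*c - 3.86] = 1.3*c - 1.57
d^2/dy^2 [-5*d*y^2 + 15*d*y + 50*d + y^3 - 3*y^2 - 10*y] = -10*d + 6*y - 6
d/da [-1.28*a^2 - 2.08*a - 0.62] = -2.56*a - 2.08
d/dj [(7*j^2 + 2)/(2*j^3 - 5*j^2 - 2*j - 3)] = 2*(-7*j^4 - 13*j^2 - 11*j + 2)/(4*j^6 - 20*j^5 + 17*j^4 + 8*j^3 + 34*j^2 + 12*j + 9)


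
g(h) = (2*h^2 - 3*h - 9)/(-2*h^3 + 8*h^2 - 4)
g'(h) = (4*h - 3)/(-2*h^3 + 8*h^2 - 4) + (6*h^2 - 16*h)*(2*h^2 - 3*h - 9)/(-2*h^3 + 8*h^2 - 4)^2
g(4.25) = -1.10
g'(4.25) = 2.34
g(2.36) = -0.35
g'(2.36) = 0.56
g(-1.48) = -0.01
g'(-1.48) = -0.46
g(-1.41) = -0.05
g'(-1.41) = -0.58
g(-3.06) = 0.15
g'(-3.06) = 0.00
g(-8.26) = 0.09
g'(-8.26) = 0.01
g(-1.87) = 0.10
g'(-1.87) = -0.15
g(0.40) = 3.47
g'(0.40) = 7.12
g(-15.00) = 0.06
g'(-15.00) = 0.00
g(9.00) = -0.15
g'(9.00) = 0.02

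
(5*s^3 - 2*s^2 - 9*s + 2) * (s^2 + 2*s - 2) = 5*s^5 + 8*s^4 - 23*s^3 - 12*s^2 + 22*s - 4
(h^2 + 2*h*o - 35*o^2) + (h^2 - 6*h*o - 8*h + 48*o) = 2*h^2 - 4*h*o - 8*h - 35*o^2 + 48*o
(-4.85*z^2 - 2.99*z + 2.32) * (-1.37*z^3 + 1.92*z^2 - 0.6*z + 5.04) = 6.6445*z^5 - 5.2157*z^4 - 6.0092*z^3 - 18.1956*z^2 - 16.4616*z + 11.6928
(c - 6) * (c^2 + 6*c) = c^3 - 36*c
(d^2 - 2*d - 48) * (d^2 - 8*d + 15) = d^4 - 10*d^3 - 17*d^2 + 354*d - 720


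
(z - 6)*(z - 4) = z^2 - 10*z + 24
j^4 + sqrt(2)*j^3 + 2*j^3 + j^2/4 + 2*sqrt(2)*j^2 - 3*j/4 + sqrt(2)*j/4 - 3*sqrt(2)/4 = (j - 1/2)*(j + 1)*(j + 3/2)*(j + sqrt(2))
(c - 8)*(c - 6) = c^2 - 14*c + 48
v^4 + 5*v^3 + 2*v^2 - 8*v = v*(v - 1)*(v + 2)*(v + 4)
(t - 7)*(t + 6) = t^2 - t - 42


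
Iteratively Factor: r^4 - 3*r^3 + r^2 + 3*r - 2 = (r - 1)*(r^3 - 2*r^2 - r + 2) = (r - 1)^2*(r^2 - r - 2) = (r - 1)^2*(r + 1)*(r - 2)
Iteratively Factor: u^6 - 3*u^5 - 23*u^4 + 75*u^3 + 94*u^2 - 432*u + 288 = (u - 1)*(u^5 - 2*u^4 - 25*u^3 + 50*u^2 + 144*u - 288) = (u - 2)*(u - 1)*(u^4 - 25*u^2 + 144) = (u - 3)*(u - 2)*(u - 1)*(u^3 + 3*u^2 - 16*u - 48) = (u - 3)*(u - 2)*(u - 1)*(u + 4)*(u^2 - u - 12) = (u - 3)*(u - 2)*(u - 1)*(u + 3)*(u + 4)*(u - 4)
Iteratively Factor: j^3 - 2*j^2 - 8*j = (j - 4)*(j^2 + 2*j) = j*(j - 4)*(j + 2)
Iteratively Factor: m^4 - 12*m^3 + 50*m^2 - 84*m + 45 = (m - 3)*(m^3 - 9*m^2 + 23*m - 15) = (m - 5)*(m - 3)*(m^2 - 4*m + 3) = (m - 5)*(m - 3)^2*(m - 1)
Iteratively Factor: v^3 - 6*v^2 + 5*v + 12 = (v + 1)*(v^2 - 7*v + 12) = (v - 3)*(v + 1)*(v - 4)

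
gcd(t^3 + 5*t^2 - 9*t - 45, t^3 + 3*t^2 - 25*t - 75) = t^2 + 8*t + 15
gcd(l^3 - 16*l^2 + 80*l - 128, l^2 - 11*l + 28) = l - 4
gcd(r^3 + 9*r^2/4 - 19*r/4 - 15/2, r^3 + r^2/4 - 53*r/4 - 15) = r^2 + 17*r/4 + 15/4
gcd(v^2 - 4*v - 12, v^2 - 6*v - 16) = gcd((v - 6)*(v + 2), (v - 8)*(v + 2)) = v + 2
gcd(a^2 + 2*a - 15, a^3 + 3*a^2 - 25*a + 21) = a - 3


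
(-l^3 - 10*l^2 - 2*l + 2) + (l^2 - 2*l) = -l^3 - 9*l^2 - 4*l + 2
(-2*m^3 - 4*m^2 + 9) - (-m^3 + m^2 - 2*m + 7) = -m^3 - 5*m^2 + 2*m + 2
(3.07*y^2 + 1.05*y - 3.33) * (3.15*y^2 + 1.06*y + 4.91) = 9.6705*y^4 + 6.5617*y^3 + 5.6972*y^2 + 1.6257*y - 16.3503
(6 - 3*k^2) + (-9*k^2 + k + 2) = -12*k^2 + k + 8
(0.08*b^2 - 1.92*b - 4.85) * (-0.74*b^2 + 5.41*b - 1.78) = -0.0592*b^4 + 1.8536*b^3 - 6.9406*b^2 - 22.8209*b + 8.633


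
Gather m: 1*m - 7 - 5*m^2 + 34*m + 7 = -5*m^2 + 35*m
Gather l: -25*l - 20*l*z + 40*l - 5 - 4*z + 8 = l*(15 - 20*z) - 4*z + 3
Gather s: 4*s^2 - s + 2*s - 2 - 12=4*s^2 + s - 14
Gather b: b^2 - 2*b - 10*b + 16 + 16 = b^2 - 12*b + 32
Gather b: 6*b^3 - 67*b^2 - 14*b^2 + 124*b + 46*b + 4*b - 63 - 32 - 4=6*b^3 - 81*b^2 + 174*b - 99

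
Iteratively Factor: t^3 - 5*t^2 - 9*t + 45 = (t - 3)*(t^2 - 2*t - 15) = (t - 5)*(t - 3)*(t + 3)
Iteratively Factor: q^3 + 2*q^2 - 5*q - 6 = (q - 2)*(q^2 + 4*q + 3) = (q - 2)*(q + 1)*(q + 3)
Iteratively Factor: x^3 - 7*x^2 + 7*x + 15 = (x + 1)*(x^2 - 8*x + 15) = (x - 5)*(x + 1)*(x - 3)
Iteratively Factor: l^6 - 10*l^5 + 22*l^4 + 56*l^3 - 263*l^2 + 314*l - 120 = (l - 1)*(l^5 - 9*l^4 + 13*l^3 + 69*l^2 - 194*l + 120) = (l - 1)*(l + 3)*(l^4 - 12*l^3 + 49*l^2 - 78*l + 40) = (l - 5)*(l - 1)*(l + 3)*(l^3 - 7*l^2 + 14*l - 8) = (l - 5)*(l - 4)*(l - 1)*(l + 3)*(l^2 - 3*l + 2) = (l - 5)*(l - 4)*(l - 1)^2*(l + 3)*(l - 2)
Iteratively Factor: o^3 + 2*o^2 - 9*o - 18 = (o + 2)*(o^2 - 9) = (o - 3)*(o + 2)*(o + 3)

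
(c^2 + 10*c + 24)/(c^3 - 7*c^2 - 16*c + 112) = (c + 6)/(c^2 - 11*c + 28)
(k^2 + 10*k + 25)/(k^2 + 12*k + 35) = (k + 5)/(k + 7)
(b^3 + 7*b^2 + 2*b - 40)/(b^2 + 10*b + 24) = (b^2 + 3*b - 10)/(b + 6)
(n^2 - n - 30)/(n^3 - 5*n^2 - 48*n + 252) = (n + 5)/(n^2 + n - 42)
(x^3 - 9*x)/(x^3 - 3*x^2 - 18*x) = (x - 3)/(x - 6)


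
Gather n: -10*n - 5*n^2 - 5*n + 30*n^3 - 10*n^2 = 30*n^3 - 15*n^2 - 15*n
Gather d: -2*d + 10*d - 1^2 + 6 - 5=8*d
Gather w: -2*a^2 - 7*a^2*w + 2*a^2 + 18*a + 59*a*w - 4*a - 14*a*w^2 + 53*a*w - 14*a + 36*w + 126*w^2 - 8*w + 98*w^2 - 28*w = w^2*(224 - 14*a) + w*(-7*a^2 + 112*a)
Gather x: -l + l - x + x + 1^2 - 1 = 0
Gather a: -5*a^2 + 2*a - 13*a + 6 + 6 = -5*a^2 - 11*a + 12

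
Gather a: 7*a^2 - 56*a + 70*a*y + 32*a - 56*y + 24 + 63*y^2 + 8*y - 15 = 7*a^2 + a*(70*y - 24) + 63*y^2 - 48*y + 9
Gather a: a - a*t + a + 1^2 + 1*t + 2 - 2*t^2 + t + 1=a*(2 - t) - 2*t^2 + 2*t + 4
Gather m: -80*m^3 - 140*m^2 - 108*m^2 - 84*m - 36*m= -80*m^3 - 248*m^2 - 120*m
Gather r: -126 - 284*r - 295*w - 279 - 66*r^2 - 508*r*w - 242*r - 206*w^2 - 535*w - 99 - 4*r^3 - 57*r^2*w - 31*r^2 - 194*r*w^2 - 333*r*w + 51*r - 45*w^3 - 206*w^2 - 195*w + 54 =-4*r^3 + r^2*(-57*w - 97) + r*(-194*w^2 - 841*w - 475) - 45*w^3 - 412*w^2 - 1025*w - 450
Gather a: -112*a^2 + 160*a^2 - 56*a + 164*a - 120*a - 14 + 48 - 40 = 48*a^2 - 12*a - 6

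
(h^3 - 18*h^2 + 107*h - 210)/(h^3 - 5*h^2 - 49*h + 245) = (h - 6)/(h + 7)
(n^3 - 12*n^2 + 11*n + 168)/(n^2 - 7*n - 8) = (n^2 - 4*n - 21)/(n + 1)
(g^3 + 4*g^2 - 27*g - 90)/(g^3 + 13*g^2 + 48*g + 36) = (g^2 - 2*g - 15)/(g^2 + 7*g + 6)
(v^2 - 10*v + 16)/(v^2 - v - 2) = (v - 8)/(v + 1)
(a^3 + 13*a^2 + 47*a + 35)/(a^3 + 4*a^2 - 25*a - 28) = (a + 5)/(a - 4)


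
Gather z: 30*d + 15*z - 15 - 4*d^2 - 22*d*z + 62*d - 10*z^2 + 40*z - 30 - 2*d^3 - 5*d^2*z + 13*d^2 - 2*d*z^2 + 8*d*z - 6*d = -2*d^3 + 9*d^2 + 86*d + z^2*(-2*d - 10) + z*(-5*d^2 - 14*d + 55) - 45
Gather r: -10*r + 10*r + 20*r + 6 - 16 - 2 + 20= 20*r + 8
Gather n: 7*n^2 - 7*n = 7*n^2 - 7*n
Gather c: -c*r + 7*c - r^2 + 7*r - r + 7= c*(7 - r) - r^2 + 6*r + 7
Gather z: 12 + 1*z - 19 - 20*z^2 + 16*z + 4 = -20*z^2 + 17*z - 3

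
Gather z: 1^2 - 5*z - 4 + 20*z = 15*z - 3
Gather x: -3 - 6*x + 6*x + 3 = 0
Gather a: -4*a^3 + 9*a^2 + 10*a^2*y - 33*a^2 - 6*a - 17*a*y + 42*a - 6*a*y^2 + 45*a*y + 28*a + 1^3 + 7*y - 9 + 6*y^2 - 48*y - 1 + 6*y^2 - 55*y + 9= -4*a^3 + a^2*(10*y - 24) + a*(-6*y^2 + 28*y + 64) + 12*y^2 - 96*y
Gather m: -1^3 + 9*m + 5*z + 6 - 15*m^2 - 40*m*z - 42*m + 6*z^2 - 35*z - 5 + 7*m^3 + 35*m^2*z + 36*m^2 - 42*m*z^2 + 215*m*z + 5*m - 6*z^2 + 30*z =7*m^3 + m^2*(35*z + 21) + m*(-42*z^2 + 175*z - 28)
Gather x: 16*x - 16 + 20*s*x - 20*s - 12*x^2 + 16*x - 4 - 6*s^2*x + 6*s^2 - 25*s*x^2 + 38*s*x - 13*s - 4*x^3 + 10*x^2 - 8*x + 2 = 6*s^2 - 33*s - 4*x^3 + x^2*(-25*s - 2) + x*(-6*s^2 + 58*s + 24) - 18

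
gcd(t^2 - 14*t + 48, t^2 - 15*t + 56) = t - 8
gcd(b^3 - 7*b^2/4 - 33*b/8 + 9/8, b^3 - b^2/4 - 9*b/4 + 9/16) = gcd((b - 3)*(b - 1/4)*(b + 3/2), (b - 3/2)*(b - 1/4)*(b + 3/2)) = b^2 + 5*b/4 - 3/8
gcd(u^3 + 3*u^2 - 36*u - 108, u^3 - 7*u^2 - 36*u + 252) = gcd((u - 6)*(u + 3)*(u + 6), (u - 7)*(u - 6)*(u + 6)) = u^2 - 36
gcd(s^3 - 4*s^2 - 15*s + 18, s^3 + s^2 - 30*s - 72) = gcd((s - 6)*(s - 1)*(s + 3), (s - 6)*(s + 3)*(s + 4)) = s^2 - 3*s - 18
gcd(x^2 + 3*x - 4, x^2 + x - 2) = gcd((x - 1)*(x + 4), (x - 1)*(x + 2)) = x - 1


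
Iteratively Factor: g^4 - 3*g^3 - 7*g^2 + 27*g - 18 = (g + 3)*(g^3 - 6*g^2 + 11*g - 6) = (g - 1)*(g + 3)*(g^2 - 5*g + 6) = (g - 2)*(g - 1)*(g + 3)*(g - 3)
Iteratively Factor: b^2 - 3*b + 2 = (b - 2)*(b - 1)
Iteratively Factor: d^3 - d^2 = (d)*(d^2 - d) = d*(d - 1)*(d)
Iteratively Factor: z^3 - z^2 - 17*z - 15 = (z + 1)*(z^2 - 2*z - 15) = (z + 1)*(z + 3)*(z - 5)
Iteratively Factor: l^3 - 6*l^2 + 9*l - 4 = (l - 4)*(l^2 - 2*l + 1) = (l - 4)*(l - 1)*(l - 1)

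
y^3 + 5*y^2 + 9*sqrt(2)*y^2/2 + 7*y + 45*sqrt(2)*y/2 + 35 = (y + 5)*(y + sqrt(2))*(y + 7*sqrt(2)/2)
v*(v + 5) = v^2 + 5*v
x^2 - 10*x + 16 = (x - 8)*(x - 2)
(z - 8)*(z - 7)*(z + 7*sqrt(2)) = z^3 - 15*z^2 + 7*sqrt(2)*z^2 - 105*sqrt(2)*z + 56*z + 392*sqrt(2)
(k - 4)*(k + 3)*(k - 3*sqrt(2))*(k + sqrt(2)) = k^4 - 2*sqrt(2)*k^3 - k^3 - 18*k^2 + 2*sqrt(2)*k^2 + 6*k + 24*sqrt(2)*k + 72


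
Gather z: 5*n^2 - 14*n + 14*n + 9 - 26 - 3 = 5*n^2 - 20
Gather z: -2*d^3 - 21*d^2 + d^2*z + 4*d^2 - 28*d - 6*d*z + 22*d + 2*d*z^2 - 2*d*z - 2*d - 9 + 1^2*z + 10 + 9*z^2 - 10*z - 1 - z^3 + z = -2*d^3 - 17*d^2 - 8*d - z^3 + z^2*(2*d + 9) + z*(d^2 - 8*d - 8)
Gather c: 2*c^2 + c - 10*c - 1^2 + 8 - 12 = 2*c^2 - 9*c - 5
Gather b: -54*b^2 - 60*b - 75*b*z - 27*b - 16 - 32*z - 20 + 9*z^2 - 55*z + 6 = -54*b^2 + b*(-75*z - 87) + 9*z^2 - 87*z - 30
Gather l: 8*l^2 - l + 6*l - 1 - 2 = 8*l^2 + 5*l - 3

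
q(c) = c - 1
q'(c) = 1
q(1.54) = 0.54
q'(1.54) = 1.00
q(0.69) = -0.31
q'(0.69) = 1.00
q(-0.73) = -1.73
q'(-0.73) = 1.00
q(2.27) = 1.27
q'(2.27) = 1.00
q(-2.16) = -3.16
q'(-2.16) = 1.00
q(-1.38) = -2.38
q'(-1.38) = 1.00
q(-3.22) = -4.22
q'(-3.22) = 1.00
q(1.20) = 0.20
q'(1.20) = 1.00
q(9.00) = 8.00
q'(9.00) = 1.00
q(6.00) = 5.00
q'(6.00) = 1.00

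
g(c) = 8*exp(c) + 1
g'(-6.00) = 0.02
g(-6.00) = 1.02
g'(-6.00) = 0.02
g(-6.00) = 1.02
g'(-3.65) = 0.21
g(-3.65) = 1.21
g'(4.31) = 595.52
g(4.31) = 596.52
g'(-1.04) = 2.83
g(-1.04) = 3.83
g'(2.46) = 93.64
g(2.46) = 94.64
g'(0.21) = 9.87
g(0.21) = 10.87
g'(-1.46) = 1.86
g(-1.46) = 2.86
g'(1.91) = 54.02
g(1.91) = 55.02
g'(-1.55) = 1.70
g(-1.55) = 2.70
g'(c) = 8*exp(c)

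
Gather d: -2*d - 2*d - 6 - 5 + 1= -4*d - 10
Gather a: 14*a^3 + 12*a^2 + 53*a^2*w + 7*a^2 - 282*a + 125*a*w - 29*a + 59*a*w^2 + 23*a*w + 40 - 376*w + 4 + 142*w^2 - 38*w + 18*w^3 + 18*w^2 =14*a^3 + a^2*(53*w + 19) + a*(59*w^2 + 148*w - 311) + 18*w^3 + 160*w^2 - 414*w + 44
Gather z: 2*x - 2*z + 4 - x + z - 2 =x - z + 2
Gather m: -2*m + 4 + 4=8 - 2*m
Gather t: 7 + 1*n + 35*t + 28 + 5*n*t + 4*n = 5*n + t*(5*n + 35) + 35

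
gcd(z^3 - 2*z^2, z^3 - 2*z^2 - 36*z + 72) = z - 2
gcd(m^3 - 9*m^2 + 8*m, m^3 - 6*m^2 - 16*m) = m^2 - 8*m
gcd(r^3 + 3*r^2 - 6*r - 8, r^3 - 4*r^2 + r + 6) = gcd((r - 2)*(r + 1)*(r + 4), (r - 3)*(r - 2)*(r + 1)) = r^2 - r - 2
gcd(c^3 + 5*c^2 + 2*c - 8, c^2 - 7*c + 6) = c - 1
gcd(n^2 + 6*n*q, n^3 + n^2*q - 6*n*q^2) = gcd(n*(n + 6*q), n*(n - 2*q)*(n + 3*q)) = n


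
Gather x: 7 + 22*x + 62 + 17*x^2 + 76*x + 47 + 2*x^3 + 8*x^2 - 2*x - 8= 2*x^3 + 25*x^2 + 96*x + 108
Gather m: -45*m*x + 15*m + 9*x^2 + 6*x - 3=m*(15 - 45*x) + 9*x^2 + 6*x - 3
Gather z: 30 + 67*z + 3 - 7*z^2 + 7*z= -7*z^2 + 74*z + 33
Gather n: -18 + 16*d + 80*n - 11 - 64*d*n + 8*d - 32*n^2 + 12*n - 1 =24*d - 32*n^2 + n*(92 - 64*d) - 30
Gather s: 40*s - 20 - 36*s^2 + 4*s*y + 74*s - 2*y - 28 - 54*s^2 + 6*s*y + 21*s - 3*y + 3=-90*s^2 + s*(10*y + 135) - 5*y - 45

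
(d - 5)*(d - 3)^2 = d^3 - 11*d^2 + 39*d - 45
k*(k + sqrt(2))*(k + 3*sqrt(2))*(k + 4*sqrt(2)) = k^4 + 8*sqrt(2)*k^3 + 38*k^2 + 24*sqrt(2)*k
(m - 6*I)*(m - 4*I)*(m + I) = m^3 - 9*I*m^2 - 14*m - 24*I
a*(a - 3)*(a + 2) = a^3 - a^2 - 6*a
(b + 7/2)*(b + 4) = b^2 + 15*b/2 + 14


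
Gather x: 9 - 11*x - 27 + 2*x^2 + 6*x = 2*x^2 - 5*x - 18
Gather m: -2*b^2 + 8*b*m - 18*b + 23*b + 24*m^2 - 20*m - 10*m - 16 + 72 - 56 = -2*b^2 + 5*b + 24*m^2 + m*(8*b - 30)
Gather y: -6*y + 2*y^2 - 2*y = 2*y^2 - 8*y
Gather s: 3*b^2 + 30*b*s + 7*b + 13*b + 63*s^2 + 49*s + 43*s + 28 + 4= 3*b^2 + 20*b + 63*s^2 + s*(30*b + 92) + 32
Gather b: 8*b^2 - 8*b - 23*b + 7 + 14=8*b^2 - 31*b + 21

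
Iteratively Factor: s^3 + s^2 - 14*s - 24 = (s + 3)*(s^2 - 2*s - 8) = (s + 2)*(s + 3)*(s - 4)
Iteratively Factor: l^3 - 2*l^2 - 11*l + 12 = (l - 1)*(l^2 - l - 12) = (l - 1)*(l + 3)*(l - 4)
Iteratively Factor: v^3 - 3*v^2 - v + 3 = (v + 1)*(v^2 - 4*v + 3) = (v - 3)*(v + 1)*(v - 1)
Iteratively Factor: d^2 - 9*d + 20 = (d - 5)*(d - 4)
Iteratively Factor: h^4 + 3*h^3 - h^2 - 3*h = (h + 1)*(h^3 + 2*h^2 - 3*h) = (h - 1)*(h + 1)*(h^2 + 3*h) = (h - 1)*(h + 1)*(h + 3)*(h)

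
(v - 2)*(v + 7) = v^2 + 5*v - 14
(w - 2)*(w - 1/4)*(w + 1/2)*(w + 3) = w^4 + 5*w^3/4 - 47*w^2/8 - 13*w/8 + 3/4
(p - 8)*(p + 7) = p^2 - p - 56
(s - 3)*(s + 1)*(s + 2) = s^3 - 7*s - 6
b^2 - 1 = (b - 1)*(b + 1)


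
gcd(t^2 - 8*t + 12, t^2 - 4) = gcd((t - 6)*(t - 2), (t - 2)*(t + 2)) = t - 2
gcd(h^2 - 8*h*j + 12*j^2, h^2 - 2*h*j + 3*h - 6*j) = h - 2*j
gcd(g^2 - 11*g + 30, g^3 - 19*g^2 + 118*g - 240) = g^2 - 11*g + 30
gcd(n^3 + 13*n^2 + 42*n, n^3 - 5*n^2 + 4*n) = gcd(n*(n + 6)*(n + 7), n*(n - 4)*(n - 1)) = n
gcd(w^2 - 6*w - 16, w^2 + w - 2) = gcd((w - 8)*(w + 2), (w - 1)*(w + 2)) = w + 2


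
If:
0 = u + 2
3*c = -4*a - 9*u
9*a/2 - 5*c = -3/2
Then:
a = 171/67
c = 174/67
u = -2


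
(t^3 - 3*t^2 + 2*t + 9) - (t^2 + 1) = t^3 - 4*t^2 + 2*t + 8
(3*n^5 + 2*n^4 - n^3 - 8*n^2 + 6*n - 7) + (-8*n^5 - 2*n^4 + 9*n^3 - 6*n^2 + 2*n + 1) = -5*n^5 + 8*n^3 - 14*n^2 + 8*n - 6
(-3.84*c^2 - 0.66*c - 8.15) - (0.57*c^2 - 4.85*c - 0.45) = -4.41*c^2 + 4.19*c - 7.7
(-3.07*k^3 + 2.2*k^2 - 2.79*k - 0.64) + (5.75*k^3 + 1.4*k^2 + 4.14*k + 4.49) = 2.68*k^3 + 3.6*k^2 + 1.35*k + 3.85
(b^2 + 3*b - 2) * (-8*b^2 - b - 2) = -8*b^4 - 25*b^3 + 11*b^2 - 4*b + 4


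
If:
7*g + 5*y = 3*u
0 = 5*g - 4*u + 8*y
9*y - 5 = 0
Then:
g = 20/117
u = 155/117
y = 5/9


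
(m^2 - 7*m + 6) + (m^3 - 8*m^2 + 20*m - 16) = m^3 - 7*m^2 + 13*m - 10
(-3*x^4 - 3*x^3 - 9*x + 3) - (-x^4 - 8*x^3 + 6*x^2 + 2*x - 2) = -2*x^4 + 5*x^3 - 6*x^2 - 11*x + 5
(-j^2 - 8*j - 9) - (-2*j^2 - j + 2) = j^2 - 7*j - 11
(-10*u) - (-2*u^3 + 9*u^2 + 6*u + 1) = 2*u^3 - 9*u^2 - 16*u - 1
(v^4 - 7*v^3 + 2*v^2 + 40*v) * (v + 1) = v^5 - 6*v^4 - 5*v^3 + 42*v^2 + 40*v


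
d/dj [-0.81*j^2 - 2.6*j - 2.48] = -1.62*j - 2.6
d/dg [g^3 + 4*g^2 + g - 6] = 3*g^2 + 8*g + 1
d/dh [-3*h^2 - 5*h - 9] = -6*h - 5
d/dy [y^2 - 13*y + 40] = 2*y - 13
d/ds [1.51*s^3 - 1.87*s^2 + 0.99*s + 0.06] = 4.53*s^2 - 3.74*s + 0.99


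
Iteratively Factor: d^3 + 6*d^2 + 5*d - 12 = (d + 4)*(d^2 + 2*d - 3) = (d + 3)*(d + 4)*(d - 1)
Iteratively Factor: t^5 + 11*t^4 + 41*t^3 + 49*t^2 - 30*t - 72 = (t + 4)*(t^4 + 7*t^3 + 13*t^2 - 3*t - 18) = (t + 2)*(t + 4)*(t^3 + 5*t^2 + 3*t - 9) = (t - 1)*(t + 2)*(t + 4)*(t^2 + 6*t + 9) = (t - 1)*(t + 2)*(t + 3)*(t + 4)*(t + 3)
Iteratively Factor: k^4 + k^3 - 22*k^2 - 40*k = (k - 5)*(k^3 + 6*k^2 + 8*k) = (k - 5)*(k + 4)*(k^2 + 2*k) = k*(k - 5)*(k + 4)*(k + 2)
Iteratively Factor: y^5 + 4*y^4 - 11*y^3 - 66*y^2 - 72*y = (y + 3)*(y^4 + y^3 - 14*y^2 - 24*y) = (y - 4)*(y + 3)*(y^3 + 5*y^2 + 6*y) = y*(y - 4)*(y + 3)*(y^2 + 5*y + 6) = y*(y - 4)*(y + 3)^2*(y + 2)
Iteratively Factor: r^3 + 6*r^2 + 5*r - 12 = (r + 3)*(r^2 + 3*r - 4) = (r + 3)*(r + 4)*(r - 1)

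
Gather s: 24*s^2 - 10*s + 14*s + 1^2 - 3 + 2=24*s^2 + 4*s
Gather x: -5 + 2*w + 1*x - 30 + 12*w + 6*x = 14*w + 7*x - 35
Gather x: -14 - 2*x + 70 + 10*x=8*x + 56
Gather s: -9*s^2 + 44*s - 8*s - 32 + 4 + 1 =-9*s^2 + 36*s - 27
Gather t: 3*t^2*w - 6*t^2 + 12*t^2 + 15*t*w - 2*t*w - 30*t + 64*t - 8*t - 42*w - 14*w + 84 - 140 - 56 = t^2*(3*w + 6) + t*(13*w + 26) - 56*w - 112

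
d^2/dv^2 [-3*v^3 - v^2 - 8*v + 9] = -18*v - 2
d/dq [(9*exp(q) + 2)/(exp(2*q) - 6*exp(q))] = (-9*exp(2*q) - 4*exp(q) + 12)*exp(-q)/(exp(2*q) - 12*exp(q) + 36)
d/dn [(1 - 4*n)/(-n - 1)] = 5/(n + 1)^2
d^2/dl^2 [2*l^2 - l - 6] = 4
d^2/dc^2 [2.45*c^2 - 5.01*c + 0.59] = 4.90000000000000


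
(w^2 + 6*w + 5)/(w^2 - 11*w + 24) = (w^2 + 6*w + 5)/(w^2 - 11*w + 24)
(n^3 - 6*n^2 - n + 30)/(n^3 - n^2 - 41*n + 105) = (n + 2)/(n + 7)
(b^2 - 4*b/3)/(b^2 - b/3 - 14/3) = b*(4 - 3*b)/(-3*b^2 + b + 14)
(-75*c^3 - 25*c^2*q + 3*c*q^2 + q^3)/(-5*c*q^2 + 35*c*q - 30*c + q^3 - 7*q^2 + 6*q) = (15*c^2 + 8*c*q + q^2)/(q^2 - 7*q + 6)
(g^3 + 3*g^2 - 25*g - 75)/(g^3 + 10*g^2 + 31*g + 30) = (g - 5)/(g + 2)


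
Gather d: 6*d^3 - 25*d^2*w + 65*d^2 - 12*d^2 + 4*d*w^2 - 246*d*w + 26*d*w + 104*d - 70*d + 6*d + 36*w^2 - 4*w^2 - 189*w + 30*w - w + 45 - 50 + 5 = 6*d^3 + d^2*(53 - 25*w) + d*(4*w^2 - 220*w + 40) + 32*w^2 - 160*w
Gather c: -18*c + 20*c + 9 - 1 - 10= 2*c - 2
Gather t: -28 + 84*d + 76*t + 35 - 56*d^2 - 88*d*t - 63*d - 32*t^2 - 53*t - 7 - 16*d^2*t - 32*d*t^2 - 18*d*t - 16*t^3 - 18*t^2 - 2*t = -56*d^2 + 21*d - 16*t^3 + t^2*(-32*d - 50) + t*(-16*d^2 - 106*d + 21)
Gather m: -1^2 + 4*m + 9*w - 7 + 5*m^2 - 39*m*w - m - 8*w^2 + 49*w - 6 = 5*m^2 + m*(3 - 39*w) - 8*w^2 + 58*w - 14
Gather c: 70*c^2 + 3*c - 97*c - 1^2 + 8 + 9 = 70*c^2 - 94*c + 16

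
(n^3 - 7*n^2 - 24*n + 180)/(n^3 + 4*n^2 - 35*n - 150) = (n - 6)/(n + 5)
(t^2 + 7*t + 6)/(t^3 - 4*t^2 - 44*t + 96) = (t + 1)/(t^2 - 10*t + 16)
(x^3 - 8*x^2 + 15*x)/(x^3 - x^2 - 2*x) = (-x^2 + 8*x - 15)/(-x^2 + x + 2)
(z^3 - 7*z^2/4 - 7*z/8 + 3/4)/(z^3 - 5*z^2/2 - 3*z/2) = (-8*z^3 + 14*z^2 + 7*z - 6)/(4*z*(-2*z^2 + 5*z + 3))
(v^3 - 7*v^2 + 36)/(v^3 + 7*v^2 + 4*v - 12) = (v^2 - 9*v + 18)/(v^2 + 5*v - 6)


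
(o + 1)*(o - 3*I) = o^2 + o - 3*I*o - 3*I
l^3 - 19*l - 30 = (l - 5)*(l + 2)*(l + 3)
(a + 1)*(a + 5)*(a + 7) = a^3 + 13*a^2 + 47*a + 35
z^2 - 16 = (z - 4)*(z + 4)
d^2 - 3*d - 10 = (d - 5)*(d + 2)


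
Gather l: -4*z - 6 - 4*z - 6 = -8*z - 12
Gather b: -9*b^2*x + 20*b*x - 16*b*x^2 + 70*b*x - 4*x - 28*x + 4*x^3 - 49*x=-9*b^2*x + b*(-16*x^2 + 90*x) + 4*x^3 - 81*x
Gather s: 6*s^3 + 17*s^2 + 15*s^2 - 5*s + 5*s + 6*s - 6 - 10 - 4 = 6*s^3 + 32*s^2 + 6*s - 20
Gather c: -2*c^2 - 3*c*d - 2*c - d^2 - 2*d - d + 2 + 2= -2*c^2 + c*(-3*d - 2) - d^2 - 3*d + 4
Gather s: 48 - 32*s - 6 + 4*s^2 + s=4*s^2 - 31*s + 42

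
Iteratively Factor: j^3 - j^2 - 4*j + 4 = (j - 1)*(j^2 - 4) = (j - 1)*(j + 2)*(j - 2)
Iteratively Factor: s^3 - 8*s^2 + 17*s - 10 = (s - 2)*(s^2 - 6*s + 5) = (s - 5)*(s - 2)*(s - 1)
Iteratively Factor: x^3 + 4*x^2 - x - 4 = (x - 1)*(x^2 + 5*x + 4) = (x - 1)*(x + 4)*(x + 1)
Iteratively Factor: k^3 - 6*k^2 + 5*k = (k - 1)*(k^2 - 5*k) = (k - 5)*(k - 1)*(k)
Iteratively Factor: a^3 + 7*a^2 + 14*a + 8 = (a + 2)*(a^2 + 5*a + 4) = (a + 2)*(a + 4)*(a + 1)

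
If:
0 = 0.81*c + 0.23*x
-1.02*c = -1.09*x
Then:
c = 0.00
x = 0.00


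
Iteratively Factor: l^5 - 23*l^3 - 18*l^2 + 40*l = (l + 2)*(l^4 - 2*l^3 - 19*l^2 + 20*l) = (l + 2)*(l + 4)*(l^3 - 6*l^2 + 5*l) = (l - 1)*(l + 2)*(l + 4)*(l^2 - 5*l) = l*(l - 1)*(l + 2)*(l + 4)*(l - 5)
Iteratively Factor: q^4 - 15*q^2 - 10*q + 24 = (q + 3)*(q^3 - 3*q^2 - 6*q + 8) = (q - 1)*(q + 3)*(q^2 - 2*q - 8) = (q - 4)*(q - 1)*(q + 3)*(q + 2)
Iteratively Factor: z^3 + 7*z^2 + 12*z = (z + 4)*(z^2 + 3*z) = z*(z + 4)*(z + 3)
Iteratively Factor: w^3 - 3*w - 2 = (w + 1)*(w^2 - w - 2) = (w - 2)*(w + 1)*(w + 1)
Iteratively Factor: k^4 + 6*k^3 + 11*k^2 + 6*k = (k + 1)*(k^3 + 5*k^2 + 6*k) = (k + 1)*(k + 3)*(k^2 + 2*k) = k*(k + 1)*(k + 3)*(k + 2)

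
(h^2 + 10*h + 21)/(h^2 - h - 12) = (h + 7)/(h - 4)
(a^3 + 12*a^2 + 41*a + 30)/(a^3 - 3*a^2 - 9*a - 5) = (a^2 + 11*a + 30)/(a^2 - 4*a - 5)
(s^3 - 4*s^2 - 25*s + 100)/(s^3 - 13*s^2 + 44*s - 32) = (s^2 - 25)/(s^2 - 9*s + 8)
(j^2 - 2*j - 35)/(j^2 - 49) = (j + 5)/(j + 7)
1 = 1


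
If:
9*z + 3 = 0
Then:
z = -1/3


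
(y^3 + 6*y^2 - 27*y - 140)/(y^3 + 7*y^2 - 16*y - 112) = (y - 5)/(y - 4)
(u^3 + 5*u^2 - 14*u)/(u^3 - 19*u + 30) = u*(u + 7)/(u^2 + 2*u - 15)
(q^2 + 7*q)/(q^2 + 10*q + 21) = q/(q + 3)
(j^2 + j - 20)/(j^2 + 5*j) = (j - 4)/j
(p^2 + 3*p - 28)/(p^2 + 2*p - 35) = (p - 4)/(p - 5)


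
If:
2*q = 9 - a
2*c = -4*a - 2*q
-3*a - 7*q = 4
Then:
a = 71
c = -111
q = -31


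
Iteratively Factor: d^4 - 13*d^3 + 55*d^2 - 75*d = (d - 5)*(d^3 - 8*d^2 + 15*d) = d*(d - 5)*(d^2 - 8*d + 15) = d*(d - 5)*(d - 3)*(d - 5)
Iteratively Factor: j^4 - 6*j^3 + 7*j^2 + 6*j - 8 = (j - 2)*(j^3 - 4*j^2 - j + 4) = (j - 4)*(j - 2)*(j^2 - 1) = (j - 4)*(j - 2)*(j + 1)*(j - 1)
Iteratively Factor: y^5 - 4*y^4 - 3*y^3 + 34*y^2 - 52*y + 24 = (y - 2)*(y^4 - 2*y^3 - 7*y^2 + 20*y - 12) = (y - 2)^2*(y^3 - 7*y + 6) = (y - 2)^3*(y^2 + 2*y - 3) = (y - 2)^3*(y + 3)*(y - 1)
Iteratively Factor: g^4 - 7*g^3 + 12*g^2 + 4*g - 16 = (g - 4)*(g^3 - 3*g^2 + 4) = (g - 4)*(g - 2)*(g^2 - g - 2) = (g - 4)*(g - 2)^2*(g + 1)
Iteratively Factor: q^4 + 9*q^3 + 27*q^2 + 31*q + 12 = (q + 4)*(q^3 + 5*q^2 + 7*q + 3) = (q + 3)*(q + 4)*(q^2 + 2*q + 1) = (q + 1)*(q + 3)*(q + 4)*(q + 1)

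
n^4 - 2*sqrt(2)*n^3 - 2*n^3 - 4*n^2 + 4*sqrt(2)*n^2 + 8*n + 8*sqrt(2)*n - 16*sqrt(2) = (n - 2)^2*(n + 2)*(n - 2*sqrt(2))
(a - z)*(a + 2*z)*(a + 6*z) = a^3 + 7*a^2*z + 4*a*z^2 - 12*z^3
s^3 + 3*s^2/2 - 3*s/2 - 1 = (s - 1)*(s + 1/2)*(s + 2)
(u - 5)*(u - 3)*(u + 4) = u^3 - 4*u^2 - 17*u + 60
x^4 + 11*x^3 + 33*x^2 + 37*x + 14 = (x + 1)^2*(x + 2)*(x + 7)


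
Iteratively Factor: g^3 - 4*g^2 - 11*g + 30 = (g - 2)*(g^2 - 2*g - 15) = (g - 5)*(g - 2)*(g + 3)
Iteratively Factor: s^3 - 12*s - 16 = (s - 4)*(s^2 + 4*s + 4) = (s - 4)*(s + 2)*(s + 2)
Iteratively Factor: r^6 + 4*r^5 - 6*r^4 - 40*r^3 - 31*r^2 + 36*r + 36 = (r + 1)*(r^5 + 3*r^4 - 9*r^3 - 31*r^2 + 36) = (r - 3)*(r + 1)*(r^4 + 6*r^3 + 9*r^2 - 4*r - 12) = (r - 3)*(r + 1)*(r + 2)*(r^3 + 4*r^2 + r - 6) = (r - 3)*(r + 1)*(r + 2)^2*(r^2 + 2*r - 3) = (r - 3)*(r - 1)*(r + 1)*(r + 2)^2*(r + 3)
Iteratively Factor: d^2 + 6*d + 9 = (d + 3)*(d + 3)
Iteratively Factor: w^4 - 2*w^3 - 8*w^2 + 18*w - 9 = (w + 3)*(w^3 - 5*w^2 + 7*w - 3) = (w - 1)*(w + 3)*(w^2 - 4*w + 3) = (w - 3)*(w - 1)*(w + 3)*(w - 1)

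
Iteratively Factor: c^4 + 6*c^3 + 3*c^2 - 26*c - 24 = (c + 4)*(c^3 + 2*c^2 - 5*c - 6) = (c - 2)*(c + 4)*(c^2 + 4*c + 3) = (c - 2)*(c + 3)*(c + 4)*(c + 1)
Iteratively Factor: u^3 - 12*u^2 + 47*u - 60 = (u - 4)*(u^2 - 8*u + 15) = (u - 4)*(u - 3)*(u - 5)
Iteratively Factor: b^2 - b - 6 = (b + 2)*(b - 3)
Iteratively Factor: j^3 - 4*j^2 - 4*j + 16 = (j - 4)*(j^2 - 4) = (j - 4)*(j + 2)*(j - 2)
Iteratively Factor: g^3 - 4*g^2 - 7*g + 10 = (g - 1)*(g^2 - 3*g - 10) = (g - 5)*(g - 1)*(g + 2)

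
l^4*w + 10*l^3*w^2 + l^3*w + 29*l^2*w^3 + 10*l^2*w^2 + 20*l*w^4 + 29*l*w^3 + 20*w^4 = (l + w)*(l + 4*w)*(l + 5*w)*(l*w + w)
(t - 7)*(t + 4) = t^2 - 3*t - 28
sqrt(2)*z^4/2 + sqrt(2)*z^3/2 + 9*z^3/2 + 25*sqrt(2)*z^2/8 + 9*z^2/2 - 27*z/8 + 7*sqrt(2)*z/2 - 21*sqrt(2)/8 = (z - 1/2)*(z + 3/2)*(z + 7*sqrt(2)/2)*(sqrt(2)*z/2 + 1)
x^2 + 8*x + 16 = (x + 4)^2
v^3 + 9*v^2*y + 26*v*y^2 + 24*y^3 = (v + 2*y)*(v + 3*y)*(v + 4*y)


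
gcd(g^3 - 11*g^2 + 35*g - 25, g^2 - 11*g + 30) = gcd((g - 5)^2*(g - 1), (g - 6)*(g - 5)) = g - 5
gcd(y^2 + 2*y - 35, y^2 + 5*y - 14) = y + 7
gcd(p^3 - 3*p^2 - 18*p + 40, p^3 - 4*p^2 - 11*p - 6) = 1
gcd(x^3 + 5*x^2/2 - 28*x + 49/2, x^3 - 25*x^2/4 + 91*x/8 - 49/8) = x^2 - 9*x/2 + 7/2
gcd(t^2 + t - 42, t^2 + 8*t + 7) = t + 7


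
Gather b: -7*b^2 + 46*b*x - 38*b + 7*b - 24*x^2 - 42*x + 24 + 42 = -7*b^2 + b*(46*x - 31) - 24*x^2 - 42*x + 66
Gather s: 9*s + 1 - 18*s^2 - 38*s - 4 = -18*s^2 - 29*s - 3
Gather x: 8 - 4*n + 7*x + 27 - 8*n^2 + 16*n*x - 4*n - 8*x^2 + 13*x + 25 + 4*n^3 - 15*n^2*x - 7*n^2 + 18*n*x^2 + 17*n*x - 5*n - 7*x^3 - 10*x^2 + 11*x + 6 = 4*n^3 - 15*n^2 - 13*n - 7*x^3 + x^2*(18*n - 18) + x*(-15*n^2 + 33*n + 31) + 66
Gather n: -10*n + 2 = 2 - 10*n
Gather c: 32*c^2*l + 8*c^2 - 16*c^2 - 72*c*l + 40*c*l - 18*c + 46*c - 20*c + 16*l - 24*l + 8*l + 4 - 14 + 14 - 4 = c^2*(32*l - 8) + c*(8 - 32*l)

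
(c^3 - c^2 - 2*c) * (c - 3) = c^4 - 4*c^3 + c^2 + 6*c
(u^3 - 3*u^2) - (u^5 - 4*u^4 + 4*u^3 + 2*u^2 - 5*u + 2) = -u^5 + 4*u^4 - 3*u^3 - 5*u^2 + 5*u - 2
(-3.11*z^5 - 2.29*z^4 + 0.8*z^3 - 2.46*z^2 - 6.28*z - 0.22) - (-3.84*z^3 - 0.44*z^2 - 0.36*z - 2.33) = -3.11*z^5 - 2.29*z^4 + 4.64*z^3 - 2.02*z^2 - 5.92*z + 2.11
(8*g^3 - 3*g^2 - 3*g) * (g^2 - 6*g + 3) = 8*g^5 - 51*g^4 + 39*g^3 + 9*g^2 - 9*g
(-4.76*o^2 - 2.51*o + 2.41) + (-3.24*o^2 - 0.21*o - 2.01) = -8.0*o^2 - 2.72*o + 0.4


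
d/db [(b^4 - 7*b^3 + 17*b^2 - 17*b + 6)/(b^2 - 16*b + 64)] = (2*b^4 - 39*b^3 + 168*b^2 - 255*b + 124)/(b^3 - 24*b^2 + 192*b - 512)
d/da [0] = 0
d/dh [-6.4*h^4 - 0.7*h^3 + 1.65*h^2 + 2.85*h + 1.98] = -25.6*h^3 - 2.1*h^2 + 3.3*h + 2.85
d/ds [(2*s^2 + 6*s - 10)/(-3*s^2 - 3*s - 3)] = 4*(s^2 - 6*s - 4)/(3*(s^4 + 2*s^3 + 3*s^2 + 2*s + 1))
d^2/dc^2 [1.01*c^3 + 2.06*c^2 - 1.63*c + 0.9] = 6.06*c + 4.12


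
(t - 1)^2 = t^2 - 2*t + 1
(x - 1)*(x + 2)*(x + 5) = x^3 + 6*x^2 + 3*x - 10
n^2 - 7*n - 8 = (n - 8)*(n + 1)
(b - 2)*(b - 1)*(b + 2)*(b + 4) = b^4 + 3*b^3 - 8*b^2 - 12*b + 16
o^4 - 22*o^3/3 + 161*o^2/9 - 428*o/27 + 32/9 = (o - 3)*(o - 8/3)*(o - 4/3)*(o - 1/3)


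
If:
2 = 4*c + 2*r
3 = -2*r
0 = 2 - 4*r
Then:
No Solution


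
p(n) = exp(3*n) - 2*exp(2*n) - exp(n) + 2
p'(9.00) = 1595882073825.76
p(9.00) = 531916912562.44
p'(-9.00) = 0.00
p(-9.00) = 2.00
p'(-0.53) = -1.36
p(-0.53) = 0.92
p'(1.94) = 810.26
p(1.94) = 235.16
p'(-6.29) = -0.00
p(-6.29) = 2.00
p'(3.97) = 434957.61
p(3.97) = 143080.97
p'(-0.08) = -1.97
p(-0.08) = 0.16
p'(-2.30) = -0.14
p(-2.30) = 1.88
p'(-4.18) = -0.02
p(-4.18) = 1.98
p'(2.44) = 3992.62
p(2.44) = 1237.47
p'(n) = 3*exp(3*n) - 4*exp(2*n) - exp(n)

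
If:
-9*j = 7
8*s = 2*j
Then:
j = -7/9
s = -7/36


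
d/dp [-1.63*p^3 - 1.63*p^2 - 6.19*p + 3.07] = -4.89*p^2 - 3.26*p - 6.19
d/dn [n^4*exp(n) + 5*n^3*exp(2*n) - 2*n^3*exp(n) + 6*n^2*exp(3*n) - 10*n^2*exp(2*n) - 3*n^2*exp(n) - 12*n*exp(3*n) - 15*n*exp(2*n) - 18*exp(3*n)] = (n^4 + 10*n^3*exp(n) + 2*n^3 + 18*n^2*exp(2*n) - 5*n^2*exp(n) - 9*n^2 - 24*n*exp(2*n) - 50*n*exp(n) - 6*n - 66*exp(2*n) - 15*exp(n))*exp(n)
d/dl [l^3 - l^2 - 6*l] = 3*l^2 - 2*l - 6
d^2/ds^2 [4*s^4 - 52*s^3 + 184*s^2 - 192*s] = 48*s^2 - 312*s + 368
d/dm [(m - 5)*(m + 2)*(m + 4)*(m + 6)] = 4*m^3 + 21*m^2 - 32*m - 172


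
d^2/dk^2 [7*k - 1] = 0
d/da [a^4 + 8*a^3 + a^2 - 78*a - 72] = 4*a^3 + 24*a^2 + 2*a - 78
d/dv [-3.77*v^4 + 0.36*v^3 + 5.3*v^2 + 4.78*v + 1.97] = -15.08*v^3 + 1.08*v^2 + 10.6*v + 4.78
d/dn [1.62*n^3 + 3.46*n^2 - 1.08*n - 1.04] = 4.86*n^2 + 6.92*n - 1.08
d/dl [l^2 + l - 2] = 2*l + 1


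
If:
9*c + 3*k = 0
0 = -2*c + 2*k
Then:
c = 0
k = 0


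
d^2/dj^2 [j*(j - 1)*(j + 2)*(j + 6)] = 12*j^2 + 42*j + 8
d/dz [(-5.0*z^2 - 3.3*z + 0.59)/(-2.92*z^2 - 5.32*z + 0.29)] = (16.964*z^2 + 0.545599999999999*z + 2.1818)/(8.5264*z^4 + 31.0688*z^3 + 26.6088*z^2 - 3.0856*z + 0.0841)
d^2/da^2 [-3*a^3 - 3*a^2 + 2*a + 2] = -18*a - 6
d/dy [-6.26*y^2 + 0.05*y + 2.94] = 0.05 - 12.52*y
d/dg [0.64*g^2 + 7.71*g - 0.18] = 1.28*g + 7.71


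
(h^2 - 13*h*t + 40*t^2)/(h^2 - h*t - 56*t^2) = (h - 5*t)/(h + 7*t)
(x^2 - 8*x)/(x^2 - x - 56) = x/(x + 7)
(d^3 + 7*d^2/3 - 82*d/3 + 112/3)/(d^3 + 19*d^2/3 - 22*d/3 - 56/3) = (3*d - 8)/(3*d + 4)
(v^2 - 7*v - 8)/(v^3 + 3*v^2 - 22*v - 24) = (v - 8)/(v^2 + 2*v - 24)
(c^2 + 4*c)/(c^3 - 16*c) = 1/(c - 4)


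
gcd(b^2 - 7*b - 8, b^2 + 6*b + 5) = b + 1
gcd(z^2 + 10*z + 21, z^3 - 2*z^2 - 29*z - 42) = z + 3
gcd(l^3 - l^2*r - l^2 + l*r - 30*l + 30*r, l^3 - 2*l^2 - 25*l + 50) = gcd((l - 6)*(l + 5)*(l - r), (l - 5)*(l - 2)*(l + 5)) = l + 5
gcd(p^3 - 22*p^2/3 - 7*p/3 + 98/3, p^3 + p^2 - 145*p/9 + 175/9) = p - 7/3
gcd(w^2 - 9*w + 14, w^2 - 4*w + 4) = w - 2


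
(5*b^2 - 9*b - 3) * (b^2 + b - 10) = 5*b^4 - 4*b^3 - 62*b^2 + 87*b + 30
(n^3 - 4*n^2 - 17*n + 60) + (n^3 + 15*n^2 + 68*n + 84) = 2*n^3 + 11*n^2 + 51*n + 144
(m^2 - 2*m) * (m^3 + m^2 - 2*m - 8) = m^5 - m^4 - 4*m^3 - 4*m^2 + 16*m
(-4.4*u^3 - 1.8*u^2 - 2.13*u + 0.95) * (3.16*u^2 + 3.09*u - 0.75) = -13.904*u^5 - 19.284*u^4 - 8.9928*u^3 - 2.2297*u^2 + 4.533*u - 0.7125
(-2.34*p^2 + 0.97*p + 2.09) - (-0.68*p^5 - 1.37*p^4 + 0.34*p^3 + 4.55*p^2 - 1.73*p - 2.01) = 0.68*p^5 + 1.37*p^4 - 0.34*p^3 - 6.89*p^2 + 2.7*p + 4.1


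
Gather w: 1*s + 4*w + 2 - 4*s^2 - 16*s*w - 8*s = -4*s^2 - 7*s + w*(4 - 16*s) + 2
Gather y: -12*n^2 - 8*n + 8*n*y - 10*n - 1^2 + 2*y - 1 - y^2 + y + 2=-12*n^2 - 18*n - y^2 + y*(8*n + 3)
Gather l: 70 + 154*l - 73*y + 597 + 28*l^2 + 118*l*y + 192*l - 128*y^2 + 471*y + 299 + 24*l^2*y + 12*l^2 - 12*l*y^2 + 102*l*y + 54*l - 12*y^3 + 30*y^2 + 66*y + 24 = l^2*(24*y + 40) + l*(-12*y^2 + 220*y + 400) - 12*y^3 - 98*y^2 + 464*y + 990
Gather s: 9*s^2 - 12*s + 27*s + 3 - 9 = 9*s^2 + 15*s - 6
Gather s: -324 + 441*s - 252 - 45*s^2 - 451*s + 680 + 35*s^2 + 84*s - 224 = -10*s^2 + 74*s - 120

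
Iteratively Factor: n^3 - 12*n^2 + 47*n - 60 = (n - 4)*(n^2 - 8*n + 15) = (n - 4)*(n - 3)*(n - 5)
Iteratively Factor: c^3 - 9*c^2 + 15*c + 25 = (c - 5)*(c^2 - 4*c - 5) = (c - 5)^2*(c + 1)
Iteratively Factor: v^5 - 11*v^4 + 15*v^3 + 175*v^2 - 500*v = (v - 5)*(v^4 - 6*v^3 - 15*v^2 + 100*v) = (v - 5)^2*(v^3 - v^2 - 20*v) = (v - 5)^3*(v^2 + 4*v) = (v - 5)^3*(v + 4)*(v)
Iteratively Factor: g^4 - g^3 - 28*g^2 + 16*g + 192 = (g - 4)*(g^3 + 3*g^2 - 16*g - 48) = (g - 4)*(g + 3)*(g^2 - 16) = (g - 4)*(g + 3)*(g + 4)*(g - 4)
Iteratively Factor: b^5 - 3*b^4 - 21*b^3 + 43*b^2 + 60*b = (b - 3)*(b^4 - 21*b^2 - 20*b) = b*(b - 3)*(b^3 - 21*b - 20) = b*(b - 5)*(b - 3)*(b^2 + 5*b + 4) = b*(b - 5)*(b - 3)*(b + 1)*(b + 4)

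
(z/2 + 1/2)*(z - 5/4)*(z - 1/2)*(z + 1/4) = z^4/2 - z^3/4 - 21*z^2/32 + 11*z/64 + 5/64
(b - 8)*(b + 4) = b^2 - 4*b - 32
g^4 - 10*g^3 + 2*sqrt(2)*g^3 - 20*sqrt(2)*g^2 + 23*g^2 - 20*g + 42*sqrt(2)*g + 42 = (g - 7)*(g - 3)*(g + sqrt(2))^2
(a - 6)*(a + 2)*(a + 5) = a^3 + a^2 - 32*a - 60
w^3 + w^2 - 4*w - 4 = (w - 2)*(w + 1)*(w + 2)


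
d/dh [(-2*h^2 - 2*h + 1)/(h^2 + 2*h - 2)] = 2*(-h^2 + 3*h + 1)/(h^4 + 4*h^3 - 8*h + 4)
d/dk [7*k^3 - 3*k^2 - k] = 21*k^2 - 6*k - 1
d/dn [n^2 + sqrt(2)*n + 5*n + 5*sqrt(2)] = 2*n + sqrt(2) + 5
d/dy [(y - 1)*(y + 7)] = 2*y + 6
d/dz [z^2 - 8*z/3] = 2*z - 8/3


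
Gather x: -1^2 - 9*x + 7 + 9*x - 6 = 0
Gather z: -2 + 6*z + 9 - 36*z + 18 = 25 - 30*z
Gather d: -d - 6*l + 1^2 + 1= -d - 6*l + 2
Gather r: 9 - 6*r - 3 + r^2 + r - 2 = r^2 - 5*r + 4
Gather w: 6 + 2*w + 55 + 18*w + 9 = 20*w + 70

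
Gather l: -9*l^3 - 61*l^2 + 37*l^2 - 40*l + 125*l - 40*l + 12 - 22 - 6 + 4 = -9*l^3 - 24*l^2 + 45*l - 12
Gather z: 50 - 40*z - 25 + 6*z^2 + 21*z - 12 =6*z^2 - 19*z + 13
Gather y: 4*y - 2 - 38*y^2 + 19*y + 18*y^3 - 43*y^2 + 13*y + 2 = 18*y^3 - 81*y^2 + 36*y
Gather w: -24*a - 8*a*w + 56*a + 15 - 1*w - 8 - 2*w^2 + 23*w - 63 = 32*a - 2*w^2 + w*(22 - 8*a) - 56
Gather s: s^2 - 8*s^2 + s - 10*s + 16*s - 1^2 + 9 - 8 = -7*s^2 + 7*s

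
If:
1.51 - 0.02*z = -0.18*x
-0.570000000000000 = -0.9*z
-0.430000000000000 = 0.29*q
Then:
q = -1.48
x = -8.32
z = 0.63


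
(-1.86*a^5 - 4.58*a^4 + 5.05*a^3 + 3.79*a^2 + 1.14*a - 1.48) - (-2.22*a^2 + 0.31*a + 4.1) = -1.86*a^5 - 4.58*a^4 + 5.05*a^3 + 6.01*a^2 + 0.83*a - 5.58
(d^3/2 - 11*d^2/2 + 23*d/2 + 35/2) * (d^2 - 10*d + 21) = d^5/2 - 21*d^4/2 + 77*d^3 - 213*d^2 + 133*d/2 + 735/2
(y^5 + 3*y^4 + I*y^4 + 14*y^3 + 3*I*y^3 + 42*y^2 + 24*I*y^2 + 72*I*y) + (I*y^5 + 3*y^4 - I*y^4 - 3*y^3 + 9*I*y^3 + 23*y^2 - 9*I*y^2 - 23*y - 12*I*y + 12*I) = y^5 + I*y^5 + 6*y^4 + 11*y^3 + 12*I*y^3 + 65*y^2 + 15*I*y^2 - 23*y + 60*I*y + 12*I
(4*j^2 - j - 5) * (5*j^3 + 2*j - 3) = 20*j^5 - 5*j^4 - 17*j^3 - 14*j^2 - 7*j + 15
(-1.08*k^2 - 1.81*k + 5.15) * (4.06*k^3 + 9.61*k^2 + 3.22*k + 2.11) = -4.3848*k^5 - 17.7274*k^4 + 0.0373000000000019*k^3 + 41.3845*k^2 + 12.7639*k + 10.8665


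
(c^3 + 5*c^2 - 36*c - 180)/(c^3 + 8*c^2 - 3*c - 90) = (c - 6)/(c - 3)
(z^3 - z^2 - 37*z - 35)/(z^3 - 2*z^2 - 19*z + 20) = (z^3 - z^2 - 37*z - 35)/(z^3 - 2*z^2 - 19*z + 20)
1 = 1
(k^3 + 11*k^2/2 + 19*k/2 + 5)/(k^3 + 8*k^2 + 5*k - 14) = (2*k^2 + 7*k + 5)/(2*(k^2 + 6*k - 7))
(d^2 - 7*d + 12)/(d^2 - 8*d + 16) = (d - 3)/(d - 4)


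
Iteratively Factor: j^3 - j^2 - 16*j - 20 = (j - 5)*(j^2 + 4*j + 4) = (j - 5)*(j + 2)*(j + 2)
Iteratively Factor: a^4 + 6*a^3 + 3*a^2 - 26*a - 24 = (a + 1)*(a^3 + 5*a^2 - 2*a - 24) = (a + 1)*(a + 3)*(a^2 + 2*a - 8) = (a - 2)*(a + 1)*(a + 3)*(a + 4)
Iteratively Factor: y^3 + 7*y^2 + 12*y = (y + 4)*(y^2 + 3*y) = y*(y + 4)*(y + 3)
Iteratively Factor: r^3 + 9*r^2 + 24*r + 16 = (r + 1)*(r^2 + 8*r + 16) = (r + 1)*(r + 4)*(r + 4)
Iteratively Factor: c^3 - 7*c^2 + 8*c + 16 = (c - 4)*(c^2 - 3*c - 4) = (c - 4)*(c + 1)*(c - 4)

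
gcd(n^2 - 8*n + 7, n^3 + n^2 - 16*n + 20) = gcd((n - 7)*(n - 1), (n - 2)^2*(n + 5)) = 1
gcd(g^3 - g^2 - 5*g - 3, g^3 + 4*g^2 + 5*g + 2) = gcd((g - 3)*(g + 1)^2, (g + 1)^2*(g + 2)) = g^2 + 2*g + 1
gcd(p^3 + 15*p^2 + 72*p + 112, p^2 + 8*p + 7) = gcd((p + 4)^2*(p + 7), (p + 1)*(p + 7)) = p + 7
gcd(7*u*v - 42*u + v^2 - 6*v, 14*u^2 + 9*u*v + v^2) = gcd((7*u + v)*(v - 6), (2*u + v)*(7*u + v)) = 7*u + v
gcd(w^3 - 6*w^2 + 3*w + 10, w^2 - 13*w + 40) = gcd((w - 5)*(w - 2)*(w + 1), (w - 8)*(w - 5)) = w - 5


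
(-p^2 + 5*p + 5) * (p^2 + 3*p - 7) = -p^4 + 2*p^3 + 27*p^2 - 20*p - 35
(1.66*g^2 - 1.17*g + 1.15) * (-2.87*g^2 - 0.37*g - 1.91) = -4.7642*g^4 + 2.7437*g^3 - 6.0382*g^2 + 1.8092*g - 2.1965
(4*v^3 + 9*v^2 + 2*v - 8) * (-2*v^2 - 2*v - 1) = -8*v^5 - 26*v^4 - 26*v^3 + 3*v^2 + 14*v + 8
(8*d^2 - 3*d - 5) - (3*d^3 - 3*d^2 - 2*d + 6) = -3*d^3 + 11*d^2 - d - 11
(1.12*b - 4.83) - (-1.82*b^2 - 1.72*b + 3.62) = 1.82*b^2 + 2.84*b - 8.45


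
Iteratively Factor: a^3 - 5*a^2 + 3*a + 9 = (a - 3)*(a^2 - 2*a - 3) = (a - 3)*(a + 1)*(a - 3)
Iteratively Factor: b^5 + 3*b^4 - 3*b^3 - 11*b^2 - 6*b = (b)*(b^4 + 3*b^3 - 3*b^2 - 11*b - 6) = b*(b + 3)*(b^3 - 3*b - 2) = b*(b + 1)*(b + 3)*(b^2 - b - 2) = b*(b - 2)*(b + 1)*(b + 3)*(b + 1)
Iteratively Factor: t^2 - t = (t - 1)*(t)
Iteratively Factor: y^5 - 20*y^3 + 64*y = (y - 4)*(y^4 + 4*y^3 - 4*y^2 - 16*y) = y*(y - 4)*(y^3 + 4*y^2 - 4*y - 16) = y*(y - 4)*(y + 4)*(y^2 - 4) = y*(y - 4)*(y - 2)*(y + 4)*(y + 2)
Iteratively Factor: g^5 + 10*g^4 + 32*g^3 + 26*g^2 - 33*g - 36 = (g + 3)*(g^4 + 7*g^3 + 11*g^2 - 7*g - 12) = (g + 3)^2*(g^3 + 4*g^2 - g - 4) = (g + 3)^2*(g + 4)*(g^2 - 1) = (g + 1)*(g + 3)^2*(g + 4)*(g - 1)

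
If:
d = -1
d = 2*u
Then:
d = -1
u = -1/2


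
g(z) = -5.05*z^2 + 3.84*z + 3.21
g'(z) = 3.84 - 10.1*z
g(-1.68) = -17.49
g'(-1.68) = 20.81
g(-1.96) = -23.72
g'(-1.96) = 23.64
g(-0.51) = -0.06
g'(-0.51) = 8.99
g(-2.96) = -52.40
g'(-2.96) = 33.74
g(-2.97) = -52.74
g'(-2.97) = 33.84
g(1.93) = -8.19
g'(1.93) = -15.65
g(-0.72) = -2.17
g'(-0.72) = 11.11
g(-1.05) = -6.39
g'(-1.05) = 14.44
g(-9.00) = -440.40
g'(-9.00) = 94.74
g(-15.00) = -1190.64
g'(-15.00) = 155.34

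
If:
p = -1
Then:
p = -1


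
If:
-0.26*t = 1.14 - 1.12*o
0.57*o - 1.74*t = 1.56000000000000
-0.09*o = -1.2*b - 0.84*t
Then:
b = 0.49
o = 0.88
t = -0.61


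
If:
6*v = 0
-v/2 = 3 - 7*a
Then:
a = 3/7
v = 0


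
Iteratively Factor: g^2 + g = (g)*(g + 1)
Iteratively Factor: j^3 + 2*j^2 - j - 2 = (j + 2)*(j^2 - 1) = (j - 1)*(j + 2)*(j + 1)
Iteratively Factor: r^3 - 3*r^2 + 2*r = (r - 2)*(r^2 - r) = r*(r - 2)*(r - 1)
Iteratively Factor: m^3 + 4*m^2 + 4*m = (m + 2)*(m^2 + 2*m) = (m + 2)^2*(m)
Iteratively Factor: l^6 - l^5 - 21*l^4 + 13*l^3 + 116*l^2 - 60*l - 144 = (l + 3)*(l^5 - 4*l^4 - 9*l^3 + 40*l^2 - 4*l - 48) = (l - 2)*(l + 3)*(l^4 - 2*l^3 - 13*l^2 + 14*l + 24) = (l - 2)*(l + 1)*(l + 3)*(l^3 - 3*l^2 - 10*l + 24) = (l - 2)*(l + 1)*(l + 3)^2*(l^2 - 6*l + 8) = (l - 2)^2*(l + 1)*(l + 3)^2*(l - 4)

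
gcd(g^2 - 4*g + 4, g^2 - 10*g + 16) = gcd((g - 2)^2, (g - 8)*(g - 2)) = g - 2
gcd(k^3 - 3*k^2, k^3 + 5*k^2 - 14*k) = k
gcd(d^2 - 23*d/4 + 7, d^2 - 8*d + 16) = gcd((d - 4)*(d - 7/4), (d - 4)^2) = d - 4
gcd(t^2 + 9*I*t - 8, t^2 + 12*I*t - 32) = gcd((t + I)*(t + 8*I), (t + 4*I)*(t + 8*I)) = t + 8*I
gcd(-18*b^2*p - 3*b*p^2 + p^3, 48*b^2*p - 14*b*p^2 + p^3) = -6*b*p + p^2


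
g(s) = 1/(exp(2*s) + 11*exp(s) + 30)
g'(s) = (-2*exp(2*s) - 11*exp(s))/(exp(2*s) + 11*exp(s) + 30)^2 = (-2*exp(s) - 11)*exp(s)/(exp(2*s) + 11*exp(s) + 30)^2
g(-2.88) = 0.03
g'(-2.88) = -0.00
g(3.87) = 0.00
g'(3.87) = -0.00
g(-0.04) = 0.02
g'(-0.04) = -0.01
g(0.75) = 0.02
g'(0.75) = -0.01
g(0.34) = 0.02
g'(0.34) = -0.01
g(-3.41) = 0.03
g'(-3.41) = -0.00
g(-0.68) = 0.03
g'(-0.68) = -0.00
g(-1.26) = 0.03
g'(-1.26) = -0.00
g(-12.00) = 0.03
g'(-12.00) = 0.00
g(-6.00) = 0.03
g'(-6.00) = 0.00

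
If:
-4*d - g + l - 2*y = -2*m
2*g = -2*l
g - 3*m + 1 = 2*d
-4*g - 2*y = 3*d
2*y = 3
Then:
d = -4/13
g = -27/52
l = 27/52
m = 19/52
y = 3/2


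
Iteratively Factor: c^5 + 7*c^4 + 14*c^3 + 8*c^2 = (c + 4)*(c^4 + 3*c^3 + 2*c^2) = c*(c + 4)*(c^3 + 3*c^2 + 2*c) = c^2*(c + 4)*(c^2 + 3*c + 2) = c^2*(c + 2)*(c + 4)*(c + 1)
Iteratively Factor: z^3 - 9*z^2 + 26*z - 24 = (z - 4)*(z^2 - 5*z + 6) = (z - 4)*(z - 2)*(z - 3)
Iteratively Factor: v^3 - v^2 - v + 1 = (v - 1)*(v^2 - 1) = (v - 1)*(v + 1)*(v - 1)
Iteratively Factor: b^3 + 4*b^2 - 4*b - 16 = (b - 2)*(b^2 + 6*b + 8) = (b - 2)*(b + 2)*(b + 4)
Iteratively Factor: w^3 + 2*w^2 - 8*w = (w - 2)*(w^2 + 4*w) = w*(w - 2)*(w + 4)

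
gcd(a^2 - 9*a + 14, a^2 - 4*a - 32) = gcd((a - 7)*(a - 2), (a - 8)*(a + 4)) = 1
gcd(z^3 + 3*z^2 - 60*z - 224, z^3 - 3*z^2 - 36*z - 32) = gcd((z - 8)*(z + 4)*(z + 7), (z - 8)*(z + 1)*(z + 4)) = z^2 - 4*z - 32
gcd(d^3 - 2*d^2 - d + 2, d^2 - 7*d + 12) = 1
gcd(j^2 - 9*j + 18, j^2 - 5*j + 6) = j - 3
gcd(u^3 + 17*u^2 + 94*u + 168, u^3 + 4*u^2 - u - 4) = u + 4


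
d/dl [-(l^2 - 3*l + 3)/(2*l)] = (3 - l^2)/(2*l^2)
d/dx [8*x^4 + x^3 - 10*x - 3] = 32*x^3 + 3*x^2 - 10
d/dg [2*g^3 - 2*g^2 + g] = 6*g^2 - 4*g + 1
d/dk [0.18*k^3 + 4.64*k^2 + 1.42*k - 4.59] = 0.54*k^2 + 9.28*k + 1.42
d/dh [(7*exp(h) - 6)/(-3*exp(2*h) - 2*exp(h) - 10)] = (21*exp(2*h) - 36*exp(h) - 82)*exp(h)/(9*exp(4*h) + 12*exp(3*h) + 64*exp(2*h) + 40*exp(h) + 100)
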